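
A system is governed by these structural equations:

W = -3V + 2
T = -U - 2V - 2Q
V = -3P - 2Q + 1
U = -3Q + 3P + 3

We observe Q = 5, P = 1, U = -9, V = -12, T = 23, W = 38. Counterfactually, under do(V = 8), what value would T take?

Intervening sets V = 8 and removes its equation (V = -3P - 2Q + 1).
U = -3Q + 3P + 3  [with Q=5, P=1]  = -9
T = -U - 2V - 2Q  [with U=-9, V=8, Q=5]  = -17

-17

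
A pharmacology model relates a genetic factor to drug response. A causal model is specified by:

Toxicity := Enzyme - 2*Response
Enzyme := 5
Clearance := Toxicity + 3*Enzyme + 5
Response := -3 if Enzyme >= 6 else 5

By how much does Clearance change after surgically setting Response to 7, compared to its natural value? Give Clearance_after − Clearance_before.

Under do(Response=7), the mechanism Response := -3 if Enzyme >= 6 else 5 is discarded; Response is fixed at 7.
Toxicity = Enzyme - 2*Response  [with Enzyme=5, Response=7]  = -9
Clearance = Toxicity + 3*Enzyme + 5  [with Toxicity=-9, Enzyme=5]  = 11
Without intervention: Response = -3 if Enzyme >= 6 else 5  [with Enzyme=5]  = 5; Toxicity = Enzyme - 2*Response  [with Enzyme=5, Response=5]  = -5; Clearance = Toxicity + 3*Enzyme + 5  [with Toxicity=-5, Enzyme=5]  = 15.
Change = 11 − 15 = -4.

-4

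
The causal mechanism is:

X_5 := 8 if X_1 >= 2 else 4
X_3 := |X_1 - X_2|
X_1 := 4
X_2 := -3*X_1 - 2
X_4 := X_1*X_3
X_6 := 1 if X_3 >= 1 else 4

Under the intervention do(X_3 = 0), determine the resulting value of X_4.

0

The intervention breaks the incoming arrows to X_3: X_3 := |X_1 - X_2| no longer applies, and X_3 = 0.
X_4 = X_1*X_3  [with X_1=4, X_3=0]  = 0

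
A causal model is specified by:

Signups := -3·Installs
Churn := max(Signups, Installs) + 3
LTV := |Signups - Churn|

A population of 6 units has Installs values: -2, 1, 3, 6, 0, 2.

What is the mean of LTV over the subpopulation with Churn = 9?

15

E[LTV|Churn=9] averages over only the 2 units with Churn=9 (Installs = -2, 6): LTV = 3, 27, mean 15.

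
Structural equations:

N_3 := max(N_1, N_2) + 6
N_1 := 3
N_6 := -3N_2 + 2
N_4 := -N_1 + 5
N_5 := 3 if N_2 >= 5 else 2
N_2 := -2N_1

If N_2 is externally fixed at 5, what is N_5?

3

do(N_2=5) replaces the equation N_2 := -2N_1 with the constant N_2 = 5.
N_5 = 3 if N_2 >= 5 else 2  [with N_2=5]  = 3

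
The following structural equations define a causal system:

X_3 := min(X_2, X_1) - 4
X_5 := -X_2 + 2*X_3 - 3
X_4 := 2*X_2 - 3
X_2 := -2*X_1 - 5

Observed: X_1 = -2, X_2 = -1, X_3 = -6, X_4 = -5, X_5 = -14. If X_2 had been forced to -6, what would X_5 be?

-17

do(X_2=-6) replaces the equation X_2 := -2*X_1 - 5 with the constant X_2 = -6.
X_3 = min(X_2, X_1) - 4  [with X_2=-6, X_1=-2]  = -10
X_5 = -X_2 + 2*X_3 - 3  [with X_2=-6, X_3=-10]  = -17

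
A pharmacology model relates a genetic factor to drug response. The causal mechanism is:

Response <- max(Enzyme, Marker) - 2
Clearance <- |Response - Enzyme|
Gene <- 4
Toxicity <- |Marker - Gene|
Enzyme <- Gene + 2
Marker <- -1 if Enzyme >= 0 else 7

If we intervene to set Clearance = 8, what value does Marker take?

do(Clearance=8) replaces the equation Clearance <- |Response - Enzyme| with the constant Clearance = 8.
Marker is not downstream of the intervention, so its value is determined by the original equations.
Enzyme = Gene + 2  [with Gene=4]  = 6
Marker = -1 if Enzyme >= 0 else 7  [with Enzyme=6]  = -1

-1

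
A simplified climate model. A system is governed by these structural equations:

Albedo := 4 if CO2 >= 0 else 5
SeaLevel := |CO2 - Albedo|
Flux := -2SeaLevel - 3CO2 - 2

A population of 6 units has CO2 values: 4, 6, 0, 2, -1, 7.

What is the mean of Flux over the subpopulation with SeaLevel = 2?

E[Flux|SeaLevel=2] averages over only the 2 units with SeaLevel=2 (CO2 = 6, 2): Flux = -24, -12, mean -18.

-18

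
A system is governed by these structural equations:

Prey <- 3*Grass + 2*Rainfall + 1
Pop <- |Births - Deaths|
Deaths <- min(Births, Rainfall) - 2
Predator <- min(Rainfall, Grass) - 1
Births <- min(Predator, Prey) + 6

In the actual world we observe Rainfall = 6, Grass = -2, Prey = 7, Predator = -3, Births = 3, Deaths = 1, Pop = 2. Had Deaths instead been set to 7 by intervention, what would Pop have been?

Intervening sets Deaths = 7 and removes its equation (Deaths <- min(Births, Rainfall) - 2).
Prey = 3*Grass + 2*Rainfall + 1  [with Grass=-2, Rainfall=6]  = 7
Predator = min(Rainfall, Grass) - 1  [with Rainfall=6, Grass=-2]  = -3
Births = min(Predator, Prey) + 6  [with Predator=-3, Prey=7]  = 3
Pop = |Births - Deaths|  [with Births=3, Deaths=7]  = 4

4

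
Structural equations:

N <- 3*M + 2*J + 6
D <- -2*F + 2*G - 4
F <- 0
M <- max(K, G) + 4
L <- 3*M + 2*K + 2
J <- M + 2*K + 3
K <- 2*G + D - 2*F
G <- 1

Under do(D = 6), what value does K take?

8

The intervention breaks the incoming arrows to D: D <- -2*F + 2*G - 4 no longer applies, and D = 6.
K = 2*G + D - 2*F  [with G=1, D=6, F=0]  = 8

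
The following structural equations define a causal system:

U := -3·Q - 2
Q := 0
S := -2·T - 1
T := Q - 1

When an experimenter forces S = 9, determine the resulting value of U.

Under do(S=9), the mechanism S := -2·T - 1 is discarded; S is fixed at 9.
Since U is not a descendant of the intervened variable, it is unaffected.
U = -3·Q - 2  [with Q=0]  = -2

-2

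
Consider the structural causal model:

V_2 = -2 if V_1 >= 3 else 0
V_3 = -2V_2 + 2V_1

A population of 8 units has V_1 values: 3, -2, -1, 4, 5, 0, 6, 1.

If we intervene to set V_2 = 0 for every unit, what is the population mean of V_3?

4

Every unit gets V_2=0 under the intervention. V_3 values become 6, -4, -2, 8, 10, 0, 12, 2; E[V_3|do(V_2=0)] = 4.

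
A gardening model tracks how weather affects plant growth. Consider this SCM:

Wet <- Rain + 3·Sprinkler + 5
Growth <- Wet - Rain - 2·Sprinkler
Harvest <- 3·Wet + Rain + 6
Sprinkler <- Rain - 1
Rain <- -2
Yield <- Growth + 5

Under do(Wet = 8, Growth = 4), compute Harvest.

Setting Wet = 8, Growth = 4 by intervention discards those variables' equations.
Harvest = 3·Wet + Rain + 6  [with Wet=8, Rain=-2]  = 28

28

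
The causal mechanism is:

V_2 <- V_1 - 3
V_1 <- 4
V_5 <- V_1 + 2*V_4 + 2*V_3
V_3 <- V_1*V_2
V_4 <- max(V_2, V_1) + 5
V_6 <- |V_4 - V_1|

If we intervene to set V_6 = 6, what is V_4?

do(V_6=6) replaces the equation V_6 <- |V_4 - V_1| with the constant V_6 = 6.
No directed path runs from V_6 to V_4, so V_4 keeps its natural value.
V_2 = V_1 - 3  [with V_1=4]  = 1
V_4 = max(V_2, V_1) + 5  [with V_2=1, V_1=4]  = 9

9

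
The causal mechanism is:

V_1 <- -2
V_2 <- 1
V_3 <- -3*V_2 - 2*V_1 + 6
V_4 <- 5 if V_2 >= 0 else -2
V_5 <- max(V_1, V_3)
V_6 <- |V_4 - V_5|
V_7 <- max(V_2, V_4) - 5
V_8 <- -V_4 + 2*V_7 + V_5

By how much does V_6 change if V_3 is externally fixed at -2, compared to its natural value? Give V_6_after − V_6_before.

5

The intervention breaks the incoming arrows to V_3: V_3 <- -3*V_2 - 2*V_1 + 6 no longer applies, and V_3 = -2.
V_4 = 5 if V_2 >= 0 else -2  [with V_2=1]  = 5
V_5 = max(V_1, V_3)  [with V_1=-2, V_3=-2]  = -2
V_6 = |V_4 - V_5|  [with V_4=5, V_5=-2]  = 7
Without intervention: V_3 = -3*V_2 - 2*V_1 + 6  [with V_2=1, V_1=-2]  = 7; V_4 = 5 if V_2 >= 0 else -2  [with V_2=1]  = 5; V_5 = max(V_1, V_3)  [with V_1=-2, V_3=7]  = 7; V_6 = |V_4 - V_5|  [with V_4=5, V_5=7]  = 2.
Change = 7 − 2 = 5.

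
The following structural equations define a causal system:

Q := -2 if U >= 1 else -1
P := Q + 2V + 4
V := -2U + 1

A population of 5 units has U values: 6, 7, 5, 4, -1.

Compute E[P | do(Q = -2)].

Every unit gets Q=-2 under the intervention. P values become -20, -24, -16, -12, 8; E[P|do(Q=-2)] = -12.8.

-12.8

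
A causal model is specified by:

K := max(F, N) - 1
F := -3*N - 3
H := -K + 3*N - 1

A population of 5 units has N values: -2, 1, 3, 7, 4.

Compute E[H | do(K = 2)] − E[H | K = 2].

6.3

Every unit gets K=2 under the intervention. H values become -9, 0, 6, 18, 9; E[H|do(K=2)] = 4.8.
Observing K=2 restricts to units where K's equation naturally yields 2: N ∈ {-2, 3}. In that subpopulation H = -9, 6, mean -1.5.
Difference = 4.8 − (-1.5) = 6.3.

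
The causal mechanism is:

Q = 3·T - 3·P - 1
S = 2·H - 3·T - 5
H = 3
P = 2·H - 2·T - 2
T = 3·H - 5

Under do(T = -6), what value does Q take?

-67

do(T=-6) replaces the equation T = 3·H - 5 with the constant T = -6.
P = 2·H - 2·T - 2  [with H=3, T=-6]  = 16
Q = 3·T - 3·P - 1  [with T=-6, P=16]  = -67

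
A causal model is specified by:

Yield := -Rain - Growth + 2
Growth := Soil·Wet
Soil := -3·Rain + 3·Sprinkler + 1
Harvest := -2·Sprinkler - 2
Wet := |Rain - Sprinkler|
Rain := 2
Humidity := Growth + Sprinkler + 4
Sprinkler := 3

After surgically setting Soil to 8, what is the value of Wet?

1

The intervention breaks the incoming arrows to Soil: Soil := -3·Rain + 3·Sprinkler + 1 no longer applies, and Soil = 8.
Wet is not downstream of the intervention, so its value is determined by the original equations.
Wet = |Rain - Sprinkler|  [with Rain=2, Sprinkler=3]  = 1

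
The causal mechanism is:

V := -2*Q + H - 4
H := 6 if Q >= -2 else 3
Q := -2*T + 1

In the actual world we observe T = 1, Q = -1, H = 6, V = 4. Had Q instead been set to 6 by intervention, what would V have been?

-10

Under do(Q=6), the mechanism Q := -2*T + 1 is discarded; Q is fixed at 6.
H = 6 if Q >= -2 else 3  [with Q=6]  = 6
V = -2*Q + H - 4  [with Q=6, H=6]  = -10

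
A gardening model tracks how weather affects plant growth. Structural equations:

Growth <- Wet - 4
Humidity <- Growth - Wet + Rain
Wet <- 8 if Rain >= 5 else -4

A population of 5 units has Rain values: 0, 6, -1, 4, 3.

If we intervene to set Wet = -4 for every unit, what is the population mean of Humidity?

-1.6

The intervention sets Wet=-4 in all 5 units regardless of Rain. Recomputing Humidity per unit gives -4, 2, -5, 0, -1; average -1.6.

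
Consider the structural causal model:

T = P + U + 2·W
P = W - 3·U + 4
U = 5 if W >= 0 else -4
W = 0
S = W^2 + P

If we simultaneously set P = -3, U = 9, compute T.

6

The joint intervention fixes P = -3, U = 9, removing each variable's own equation.
T = P + U + 2·W  [with P=-3, U=9, W=0]  = 6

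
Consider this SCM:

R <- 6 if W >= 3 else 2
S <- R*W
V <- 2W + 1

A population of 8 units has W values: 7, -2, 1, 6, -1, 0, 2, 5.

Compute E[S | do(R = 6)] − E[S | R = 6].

do(R=6) breaks R's dependence on W. With R=6 fixed, S across the units is 42, -12, 6, 36, -6, 0, 12, 30, mean 13.5.
E[S|R=6] averages over only the 3 units with R=6 (W = 7, 6, 5): S = 42, 36, 30, mean 36.
Difference = 13.5 − 36 = -22.5.

-22.5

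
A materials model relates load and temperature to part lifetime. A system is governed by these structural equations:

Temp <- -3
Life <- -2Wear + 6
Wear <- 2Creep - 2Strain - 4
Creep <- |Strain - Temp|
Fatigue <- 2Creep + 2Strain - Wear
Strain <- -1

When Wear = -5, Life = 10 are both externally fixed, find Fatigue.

Setting Wear = -5, Life = 10 by intervention discards those variables' equations.
Creep = |Strain - Temp|  [with Strain=-1, Temp=-3]  = 2
Fatigue = 2Creep + 2Strain - Wear  [with Creep=2, Strain=-1, Wear=-5]  = 7

7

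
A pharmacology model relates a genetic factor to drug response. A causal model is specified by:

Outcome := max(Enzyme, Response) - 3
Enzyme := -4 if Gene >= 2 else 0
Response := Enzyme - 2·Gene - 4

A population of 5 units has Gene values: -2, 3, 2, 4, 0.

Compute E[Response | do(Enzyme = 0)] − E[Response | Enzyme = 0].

-4.8

The intervention sets Enzyme=0 in all 5 units regardless of Gene. Recomputing Response per unit gives 0, -10, -8, -12, -4; average -6.8.
Observing Enzyme=0 restricts to units where Enzyme's equation naturally yields 0: Gene ∈ {-2, 0}. In that subpopulation Response = 0, -4, mean -2.
Difference = -6.8 − (-2) = -4.8.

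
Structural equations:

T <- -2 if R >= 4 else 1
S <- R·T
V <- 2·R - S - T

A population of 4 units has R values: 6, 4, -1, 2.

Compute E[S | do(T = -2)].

-5.5

Every unit gets T=-2 under the intervention. S values become -12, -8, 2, -4; E[S|do(T=-2)] = -5.5.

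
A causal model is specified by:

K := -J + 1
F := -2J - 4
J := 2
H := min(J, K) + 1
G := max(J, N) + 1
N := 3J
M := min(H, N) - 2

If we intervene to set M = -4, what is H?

Intervening sets M = -4 and removes its equation (M := min(H, N) - 2).
Since H is not a descendant of the intervened variable, it is unaffected.
K = -J + 1  [with J=2]  = -1
H = min(J, K) + 1  [with J=2, K=-1]  = 0

0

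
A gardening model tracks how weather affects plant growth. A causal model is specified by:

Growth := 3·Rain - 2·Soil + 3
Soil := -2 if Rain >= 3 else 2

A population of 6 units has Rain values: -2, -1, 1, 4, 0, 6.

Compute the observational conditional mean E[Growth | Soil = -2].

22

Observing Soil=-2 restricts to units where Soil's equation naturally yields -2: Rain ∈ {4, 6}. In that subpopulation Growth = 19, 25, mean 22.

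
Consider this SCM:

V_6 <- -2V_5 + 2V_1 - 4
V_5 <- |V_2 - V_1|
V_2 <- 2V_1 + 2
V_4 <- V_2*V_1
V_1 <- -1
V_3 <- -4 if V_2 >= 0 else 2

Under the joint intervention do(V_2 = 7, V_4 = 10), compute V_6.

-22

The joint intervention fixes V_2 = 7, V_4 = 10, removing each variable's own equation.
V_5 = |V_2 - V_1|  [with V_2=7, V_1=-1]  = 8
V_6 = -2V_5 + 2V_1 - 4  [with V_5=8, V_1=-1]  = -22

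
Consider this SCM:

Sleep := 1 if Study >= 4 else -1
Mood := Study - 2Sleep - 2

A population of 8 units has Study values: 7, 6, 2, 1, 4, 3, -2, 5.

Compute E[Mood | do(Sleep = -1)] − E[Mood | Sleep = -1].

2.25

Every unit gets Sleep=-1 under the intervention. Mood values become 7, 6, 2, 1, 4, 3, -2, 5; E[Mood|do(Sleep=-1)] = 3.25.
Conditioning on Sleep=-1 selects the 4 unit(s) with Study ∈ {2, 1, 3, -2}. Their Mood values: 2, 1, 3, -2. Mean = 1.
Difference = 3.25 − 1 = 2.25.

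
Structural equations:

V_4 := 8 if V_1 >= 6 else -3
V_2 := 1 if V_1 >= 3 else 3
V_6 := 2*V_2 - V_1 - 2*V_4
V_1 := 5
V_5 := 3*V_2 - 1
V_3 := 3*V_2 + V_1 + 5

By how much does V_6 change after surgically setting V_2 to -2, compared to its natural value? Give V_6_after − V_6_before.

Under do(V_2=-2), the mechanism V_2 := 1 if V_1 >= 3 else 3 is discarded; V_2 is fixed at -2.
V_4 = 8 if V_1 >= 6 else -3  [with V_1=5]  = -3
V_6 = 2*V_2 - V_1 - 2*V_4  [with V_2=-2, V_1=5, V_4=-3]  = -3
Without intervention: V_2 = 1 if V_1 >= 3 else 3  [with V_1=5]  = 1; V_4 = 8 if V_1 >= 6 else -3  [with V_1=5]  = -3; V_6 = 2*V_2 - V_1 - 2*V_4  [with V_2=1, V_1=5, V_4=-3]  = 3.
Change = -3 − 3 = -6.

-6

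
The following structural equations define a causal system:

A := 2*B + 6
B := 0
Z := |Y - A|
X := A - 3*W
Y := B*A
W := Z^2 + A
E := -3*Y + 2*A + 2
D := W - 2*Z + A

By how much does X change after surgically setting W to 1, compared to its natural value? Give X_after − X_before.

123

The intervention breaks the incoming arrows to W: W := Z^2 + A no longer applies, and W = 1.
A = 2*B + 6  [with B=0]  = 6
X = A - 3*W  [with A=6, W=1]  = 3
Without intervention: A = 2*B + 6  [with B=0]  = 6; Y = B*A  [with B=0, A=6]  = 0; Z = |Y - A|  [with Y=0, A=6]  = 6; W = Z^2 + A  [with Z=6, A=6]  = 42; X = A - 3*W  [with A=6, W=42]  = -120.
Change = 3 − (-120) = 123.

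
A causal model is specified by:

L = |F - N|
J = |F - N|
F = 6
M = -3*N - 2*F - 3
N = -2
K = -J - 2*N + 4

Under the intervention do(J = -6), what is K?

14

Intervening sets J = -6 and removes its equation (J = |F - N|).
K = -J - 2*N + 4  [with J=-6, N=-2]  = 14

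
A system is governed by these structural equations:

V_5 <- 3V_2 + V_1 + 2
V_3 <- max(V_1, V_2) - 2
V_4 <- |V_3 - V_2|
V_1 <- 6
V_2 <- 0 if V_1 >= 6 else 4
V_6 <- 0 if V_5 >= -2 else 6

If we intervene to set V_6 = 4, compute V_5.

do(V_6=4) replaces the equation V_6 <- 0 if V_5 >= -2 else 6 with the constant V_6 = 4.
Since V_5 is not a descendant of the intervened variable, it is unaffected.
V_2 = 0 if V_1 >= 6 else 4  [with V_1=6]  = 0
V_5 = 3V_2 + V_1 + 2  [with V_2=0, V_1=6]  = 8

8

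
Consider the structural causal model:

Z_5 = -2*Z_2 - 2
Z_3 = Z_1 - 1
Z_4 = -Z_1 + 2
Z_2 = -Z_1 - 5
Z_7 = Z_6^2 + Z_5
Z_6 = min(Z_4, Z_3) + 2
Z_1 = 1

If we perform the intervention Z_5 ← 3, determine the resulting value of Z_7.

Under do(Z_5=3), the mechanism Z_5 = -2*Z_2 - 2 is discarded; Z_5 is fixed at 3.
Z_3 = Z_1 - 1  [with Z_1=1]  = 0
Z_4 = -Z_1 + 2  [with Z_1=1]  = 1
Z_6 = min(Z_4, Z_3) + 2  [with Z_4=1, Z_3=0]  = 2
Z_7 = Z_6^2 + Z_5  [with Z_6=2, Z_5=3]  = 7

7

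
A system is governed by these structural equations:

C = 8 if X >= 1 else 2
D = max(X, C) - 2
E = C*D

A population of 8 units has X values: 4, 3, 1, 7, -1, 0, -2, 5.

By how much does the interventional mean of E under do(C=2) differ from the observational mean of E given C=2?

do(C=2) breaks C's dependence on X. With C=2 fixed, E across the units is 4, 2, 0, 10, 0, 0, 0, 6, mean 2.75.
E[E|C=2] averages over only the 3 units with C=2 (X = -1, 0, -2): E = 0, 0, 0, mean 0.
Difference = 2.75 − 0 = 2.75.

2.75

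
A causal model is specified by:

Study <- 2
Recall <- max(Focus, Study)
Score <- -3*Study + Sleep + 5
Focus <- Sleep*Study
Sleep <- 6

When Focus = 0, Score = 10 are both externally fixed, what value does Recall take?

Setting Focus = 0, Score = 10 by intervention discards those variables' equations.
Recall = max(Focus, Study)  [with Focus=0, Study=2]  = 2

2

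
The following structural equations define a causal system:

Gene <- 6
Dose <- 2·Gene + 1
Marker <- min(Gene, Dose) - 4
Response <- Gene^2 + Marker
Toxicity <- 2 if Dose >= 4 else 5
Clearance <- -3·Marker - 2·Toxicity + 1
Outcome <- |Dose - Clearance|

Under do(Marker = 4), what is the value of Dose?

13

Under do(Marker=4), the mechanism Marker <- min(Gene, Dose) - 4 is discarded; Marker is fixed at 4.
Since Dose is not a descendant of the intervened variable, it is unaffected.
Dose = 2·Gene + 1  [with Gene=6]  = 13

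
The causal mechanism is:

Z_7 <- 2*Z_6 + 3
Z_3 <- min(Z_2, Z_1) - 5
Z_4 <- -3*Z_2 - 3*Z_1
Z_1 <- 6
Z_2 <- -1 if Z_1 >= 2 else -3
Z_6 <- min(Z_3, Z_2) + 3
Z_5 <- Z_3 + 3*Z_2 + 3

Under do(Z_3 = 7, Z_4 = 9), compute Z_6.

2

Setting Z_3 = 7, Z_4 = 9 by intervention discards those variables' equations.
Z_2 = -1 if Z_1 >= 2 else -3  [with Z_1=6]  = -1
Z_6 = min(Z_3, Z_2) + 3  [with Z_3=7, Z_2=-1]  = 2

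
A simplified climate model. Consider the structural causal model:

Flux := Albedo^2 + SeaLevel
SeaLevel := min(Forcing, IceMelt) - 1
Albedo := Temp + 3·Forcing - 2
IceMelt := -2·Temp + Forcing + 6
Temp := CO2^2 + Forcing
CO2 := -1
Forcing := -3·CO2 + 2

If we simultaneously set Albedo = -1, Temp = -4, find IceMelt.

Under do(Albedo = -1, Temp = -4), each intervened variable's structural equation is replaced by its fixed value.
Forcing = -3·CO2 + 2  [with CO2=-1]  = 5
IceMelt = -2·Temp + Forcing + 6  [with Temp=-4, Forcing=5]  = 19

19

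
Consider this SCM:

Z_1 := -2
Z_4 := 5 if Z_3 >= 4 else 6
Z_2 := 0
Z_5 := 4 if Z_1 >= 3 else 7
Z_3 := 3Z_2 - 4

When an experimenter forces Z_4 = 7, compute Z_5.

7

Intervening sets Z_4 = 7 and removes its equation (Z_4 := 5 if Z_3 >= 4 else 6).
No directed path runs from Z_4 to Z_5, so Z_5 keeps its natural value.
Z_5 = 4 if Z_1 >= 3 else 7  [with Z_1=-2]  = 7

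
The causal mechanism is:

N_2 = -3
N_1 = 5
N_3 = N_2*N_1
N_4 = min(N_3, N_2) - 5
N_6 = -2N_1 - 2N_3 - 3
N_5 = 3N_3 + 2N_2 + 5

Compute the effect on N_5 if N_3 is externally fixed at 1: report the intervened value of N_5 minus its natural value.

48

do(N_3=1) replaces the equation N_3 = N_2*N_1 with the constant N_3 = 1.
N_5 = 3N_3 + 2N_2 + 5  [with N_3=1, N_2=-3]  = 2
Without intervention: N_3 = N_2*N_1  [with N_2=-3, N_1=5]  = -15; N_5 = 3N_3 + 2N_2 + 5  [with N_3=-15, N_2=-3]  = -46.
Change = 2 − (-46) = 48.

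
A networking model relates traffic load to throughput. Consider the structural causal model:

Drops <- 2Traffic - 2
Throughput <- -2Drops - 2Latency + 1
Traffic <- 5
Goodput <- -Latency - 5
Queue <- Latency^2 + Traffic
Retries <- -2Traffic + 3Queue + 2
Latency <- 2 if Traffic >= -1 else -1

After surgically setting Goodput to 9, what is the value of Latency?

2

Under do(Goodput=9), the mechanism Goodput <- -Latency - 5 is discarded; Goodput is fixed at 9.
Latency is not downstream of the intervention, so its value is determined by the original equations.
Latency = 2 if Traffic >= -1 else -1  [with Traffic=5]  = 2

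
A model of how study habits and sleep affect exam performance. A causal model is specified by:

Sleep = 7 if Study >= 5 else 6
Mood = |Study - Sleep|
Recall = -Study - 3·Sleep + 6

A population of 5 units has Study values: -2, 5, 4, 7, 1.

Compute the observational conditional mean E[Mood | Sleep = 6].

5

E[Mood|Sleep=6] averages over only the 3 units with Sleep=6 (Study = -2, 4, 1): Mood = 8, 2, 5, mean 5.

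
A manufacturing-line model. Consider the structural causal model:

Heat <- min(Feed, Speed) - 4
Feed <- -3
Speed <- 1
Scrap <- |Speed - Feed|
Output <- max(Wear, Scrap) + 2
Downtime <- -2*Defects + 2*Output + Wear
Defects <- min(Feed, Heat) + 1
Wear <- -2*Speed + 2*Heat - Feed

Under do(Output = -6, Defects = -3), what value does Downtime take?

Under do(Output = -6, Defects = -3), each intervened variable's structural equation is replaced by its fixed value.
Heat = min(Feed, Speed) - 4  [with Feed=-3, Speed=1]  = -7
Wear = -2*Speed + 2*Heat - Feed  [with Speed=1, Heat=-7, Feed=-3]  = -13
Downtime = -2*Defects + 2*Output + Wear  [with Defects=-3, Output=-6, Wear=-13]  = -19

-19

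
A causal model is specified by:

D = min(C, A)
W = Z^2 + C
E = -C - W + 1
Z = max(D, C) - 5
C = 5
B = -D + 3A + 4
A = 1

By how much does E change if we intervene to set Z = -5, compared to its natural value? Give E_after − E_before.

The intervention breaks the incoming arrows to Z: Z = max(D, C) - 5 no longer applies, and Z = -5.
W = Z^2 + C  [with Z=-5, C=5]  = 30
E = -C - W + 1  [with C=5, W=30]  = -34
Without intervention: D = min(C, A)  [with C=5, A=1]  = 1; Z = max(D, C) - 5  [with D=1, C=5]  = 0; W = Z^2 + C  [with Z=0, C=5]  = 5; E = -C - W + 1  [with C=5, W=5]  = -9.
Change = -34 − (-9) = -25.

-25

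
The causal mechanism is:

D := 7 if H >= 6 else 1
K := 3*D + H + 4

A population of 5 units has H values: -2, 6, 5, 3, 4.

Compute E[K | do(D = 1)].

10.2

Under do(D=1), D's equation is replaced by D=1 for every unit. Per-unit K: 5, 13, 12, 10, 11. Mean = 10.2.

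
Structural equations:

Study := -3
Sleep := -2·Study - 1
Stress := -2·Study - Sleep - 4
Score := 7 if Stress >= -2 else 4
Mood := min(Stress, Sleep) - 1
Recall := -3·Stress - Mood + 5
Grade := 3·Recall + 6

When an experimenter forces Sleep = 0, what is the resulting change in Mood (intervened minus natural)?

do(Sleep=0) replaces the equation Sleep := -2·Study - 1 with the constant Sleep = 0.
Stress = -2·Study - Sleep - 4  [with Study=-3, Sleep=0]  = 2
Mood = min(Stress, Sleep) - 1  [with Stress=2, Sleep=0]  = -1
Without intervention: Sleep = -2·Study - 1  [with Study=-3]  = 5; Stress = -2·Study - Sleep - 4  [with Study=-3, Sleep=5]  = -3; Mood = min(Stress, Sleep) - 1  [with Stress=-3, Sleep=5]  = -4.
Change = -1 − (-4) = 3.

3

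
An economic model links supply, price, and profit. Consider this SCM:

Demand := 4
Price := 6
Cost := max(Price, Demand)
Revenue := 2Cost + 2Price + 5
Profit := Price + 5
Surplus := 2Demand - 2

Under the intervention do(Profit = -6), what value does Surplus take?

The intervention breaks the incoming arrows to Profit: Profit := Price + 5 no longer applies, and Profit = -6.
Since Surplus is not a descendant of the intervened variable, it is unaffected.
Surplus = 2Demand - 2  [with Demand=4]  = 6

6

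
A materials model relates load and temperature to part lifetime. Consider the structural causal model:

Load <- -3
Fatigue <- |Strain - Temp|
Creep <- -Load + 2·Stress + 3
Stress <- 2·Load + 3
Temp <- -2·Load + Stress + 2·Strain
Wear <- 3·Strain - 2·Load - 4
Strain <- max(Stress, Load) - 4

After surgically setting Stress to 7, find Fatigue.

Under do(Stress=7), the mechanism Stress <- 2·Load + 3 is discarded; Stress is fixed at 7.
Strain = max(Stress, Load) - 4  [with Stress=7, Load=-3]  = 3
Temp = -2·Load + Stress + 2·Strain  [with Load=-3, Stress=7, Strain=3]  = 19
Fatigue = |Strain - Temp|  [with Strain=3, Temp=19]  = 16

16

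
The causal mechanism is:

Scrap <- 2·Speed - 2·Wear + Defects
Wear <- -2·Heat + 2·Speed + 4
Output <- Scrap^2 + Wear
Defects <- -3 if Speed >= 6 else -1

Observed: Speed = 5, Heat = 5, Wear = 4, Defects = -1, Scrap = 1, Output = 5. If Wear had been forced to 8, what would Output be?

57

The intervention breaks the incoming arrows to Wear: Wear <- -2·Heat + 2·Speed + 4 no longer applies, and Wear = 8.
Defects = -3 if Speed >= 6 else -1  [with Speed=5]  = -1
Scrap = 2·Speed - 2·Wear + Defects  [with Speed=5, Wear=8, Defects=-1]  = -7
Output = Scrap^2 + Wear  [with Scrap=-7, Wear=8]  = 57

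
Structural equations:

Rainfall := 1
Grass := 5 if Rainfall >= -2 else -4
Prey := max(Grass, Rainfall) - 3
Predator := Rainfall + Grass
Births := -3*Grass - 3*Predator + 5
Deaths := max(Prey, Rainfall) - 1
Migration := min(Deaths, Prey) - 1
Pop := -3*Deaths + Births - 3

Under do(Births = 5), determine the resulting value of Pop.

-1

do(Births=5) replaces the equation Births := -3*Grass - 3*Predator + 5 with the constant Births = 5.
Grass = 5 if Rainfall >= -2 else -4  [with Rainfall=1]  = 5
Prey = max(Grass, Rainfall) - 3  [with Grass=5, Rainfall=1]  = 2
Deaths = max(Prey, Rainfall) - 1  [with Prey=2, Rainfall=1]  = 1
Pop = -3*Deaths + Births - 3  [with Deaths=1, Births=5]  = -1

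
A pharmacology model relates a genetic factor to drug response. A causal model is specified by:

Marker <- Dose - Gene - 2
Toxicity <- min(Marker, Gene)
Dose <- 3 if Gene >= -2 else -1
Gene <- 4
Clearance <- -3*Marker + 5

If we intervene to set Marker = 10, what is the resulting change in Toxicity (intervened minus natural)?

7

The intervention breaks the incoming arrows to Marker: Marker <- Dose - Gene - 2 no longer applies, and Marker = 10.
Toxicity = min(Marker, Gene)  [with Marker=10, Gene=4]  = 4
Without intervention: Dose = 3 if Gene >= -2 else -1  [with Gene=4]  = 3; Marker = Dose - Gene - 2  [with Dose=3, Gene=4]  = -3; Toxicity = min(Marker, Gene)  [with Marker=-3, Gene=4]  = -3.
Change = 4 − (-3) = 7.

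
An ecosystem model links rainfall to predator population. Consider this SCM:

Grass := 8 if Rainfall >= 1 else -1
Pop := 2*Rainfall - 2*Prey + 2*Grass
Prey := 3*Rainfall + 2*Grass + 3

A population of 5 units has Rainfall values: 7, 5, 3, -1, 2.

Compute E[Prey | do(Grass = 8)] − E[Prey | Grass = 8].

-3.15

Under do(Grass=8), Grass's equation is replaced by Grass=8 for every unit. Per-unit Prey: 40, 34, 28, 16, 25. Mean = 28.6.
Conditioning on Grass=8 selects the 4 unit(s) with Rainfall ∈ {7, 5, 3, 2}. Their Prey values: 40, 34, 28, 25. Mean = 31.75.
Difference = 28.6 − 31.75 = -3.15.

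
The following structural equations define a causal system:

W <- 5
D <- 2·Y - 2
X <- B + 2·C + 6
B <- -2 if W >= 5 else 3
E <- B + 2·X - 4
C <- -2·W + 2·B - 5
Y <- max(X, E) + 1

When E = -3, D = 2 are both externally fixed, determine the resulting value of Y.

Under do(E = -3, D = 2), each intervened variable's structural equation is replaced by its fixed value.
B = -2 if W >= 5 else 3  [with W=5]  = -2
C = -2·W + 2·B - 5  [with W=5, B=-2]  = -19
X = B + 2·C + 6  [with B=-2, C=-19]  = -34
Y = max(X, E) + 1  [with X=-34, E=-3]  = -2

-2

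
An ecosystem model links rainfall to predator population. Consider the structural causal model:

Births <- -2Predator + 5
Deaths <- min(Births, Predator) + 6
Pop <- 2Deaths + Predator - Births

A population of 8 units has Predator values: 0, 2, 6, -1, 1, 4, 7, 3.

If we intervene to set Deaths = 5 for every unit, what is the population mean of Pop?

The intervention sets Deaths=5 in all 8 units regardless of Predator. Recomputing Pop per unit gives 5, 11, 23, 2, 8, 17, 26, 14; average 13.25.

13.25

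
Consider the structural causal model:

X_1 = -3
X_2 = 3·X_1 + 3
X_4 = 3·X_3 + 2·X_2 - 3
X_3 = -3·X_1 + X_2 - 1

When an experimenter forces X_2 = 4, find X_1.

-3

Under do(X_2=4), the mechanism X_2 = 3·X_1 + 3 is discarded; X_2 is fixed at 4.
X_1 is not downstream of the intervention, so its value is determined by the original equations.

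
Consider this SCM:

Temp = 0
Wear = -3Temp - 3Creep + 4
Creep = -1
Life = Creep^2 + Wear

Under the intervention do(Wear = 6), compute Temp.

0

Under do(Wear=6), the mechanism Wear = -3Temp - 3Creep + 4 is discarded; Wear is fixed at 6.
Temp is not downstream of the intervention, so its value is determined by the original equations.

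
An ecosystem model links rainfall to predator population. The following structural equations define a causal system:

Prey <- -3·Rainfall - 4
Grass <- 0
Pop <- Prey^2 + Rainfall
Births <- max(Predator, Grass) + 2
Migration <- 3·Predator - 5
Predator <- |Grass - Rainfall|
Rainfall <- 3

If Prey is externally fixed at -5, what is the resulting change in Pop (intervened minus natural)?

The intervention breaks the incoming arrows to Prey: Prey <- -3·Rainfall - 4 no longer applies, and Prey = -5.
Pop = Prey^2 + Rainfall  [with Prey=-5, Rainfall=3]  = 28
Without intervention: Prey = -3·Rainfall - 4  [with Rainfall=3]  = -13; Pop = Prey^2 + Rainfall  [with Prey=-13, Rainfall=3]  = 172.
Change = 28 − 172 = -144.

-144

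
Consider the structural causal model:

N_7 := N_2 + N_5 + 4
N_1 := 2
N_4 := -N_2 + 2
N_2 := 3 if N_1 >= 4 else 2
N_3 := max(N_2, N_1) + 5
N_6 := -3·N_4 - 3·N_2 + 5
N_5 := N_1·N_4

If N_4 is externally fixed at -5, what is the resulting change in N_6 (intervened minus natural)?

Under do(N_4=-5), the mechanism N_4 := -N_2 + 2 is discarded; N_4 is fixed at -5.
N_2 = 3 if N_1 >= 4 else 2  [with N_1=2]  = 2
N_6 = -3·N_4 - 3·N_2 + 5  [with N_4=-5, N_2=2]  = 14
Without intervention: N_2 = 3 if N_1 >= 4 else 2  [with N_1=2]  = 2; N_4 = -N_2 + 2  [with N_2=2]  = 0; N_6 = -3·N_4 - 3·N_2 + 5  [with N_4=0, N_2=2]  = -1.
Change = 14 − (-1) = 15.

15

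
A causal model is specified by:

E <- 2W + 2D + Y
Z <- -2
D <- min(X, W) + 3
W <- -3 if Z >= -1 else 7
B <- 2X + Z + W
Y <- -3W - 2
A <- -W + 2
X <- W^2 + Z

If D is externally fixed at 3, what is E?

-3

do(D=3) replaces the equation D <- min(X, W) + 3 with the constant D = 3.
W = -3 if Z >= -1 else 7  [with Z=-2]  = 7
Y = -3W - 2  [with W=7]  = -23
E = 2W + 2D + Y  [with W=7, D=3, Y=-23]  = -3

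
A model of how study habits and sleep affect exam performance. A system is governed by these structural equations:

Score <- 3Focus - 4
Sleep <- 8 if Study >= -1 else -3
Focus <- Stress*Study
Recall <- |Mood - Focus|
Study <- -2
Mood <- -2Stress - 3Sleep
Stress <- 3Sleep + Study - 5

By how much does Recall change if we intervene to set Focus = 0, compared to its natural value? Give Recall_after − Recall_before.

The intervention breaks the incoming arrows to Focus: Focus <- Stress*Study no longer applies, and Focus = 0.
Sleep = 8 if Study >= -1 else -3  [with Study=-2]  = -3
Stress = 3Sleep + Study - 5  [with Sleep=-3, Study=-2]  = -16
Mood = -2Stress - 3Sleep  [with Stress=-16, Sleep=-3]  = 41
Recall = |Mood - Focus|  [with Mood=41, Focus=0]  = 41
Without intervention: Sleep = 8 if Study >= -1 else -3  [with Study=-2]  = -3; Stress = 3Sleep + Study - 5  [with Sleep=-3, Study=-2]  = -16; Focus = Stress*Study  [with Stress=-16, Study=-2]  = 32; Mood = -2Stress - 3Sleep  [with Stress=-16, Sleep=-3]  = 41; Recall = |Mood - Focus|  [with Mood=41, Focus=32]  = 9.
Change = 41 − 9 = 32.

32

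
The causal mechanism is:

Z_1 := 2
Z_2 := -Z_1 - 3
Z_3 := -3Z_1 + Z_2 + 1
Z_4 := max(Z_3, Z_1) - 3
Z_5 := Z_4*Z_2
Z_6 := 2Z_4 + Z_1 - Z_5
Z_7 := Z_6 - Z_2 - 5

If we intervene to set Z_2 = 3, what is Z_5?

-3

do(Z_2=3) replaces the equation Z_2 := -Z_1 - 3 with the constant Z_2 = 3.
Z_3 = -3Z_1 + Z_2 + 1  [with Z_1=2, Z_2=3]  = -2
Z_4 = max(Z_3, Z_1) - 3  [with Z_3=-2, Z_1=2]  = -1
Z_5 = Z_4*Z_2  [with Z_4=-1, Z_2=3]  = -3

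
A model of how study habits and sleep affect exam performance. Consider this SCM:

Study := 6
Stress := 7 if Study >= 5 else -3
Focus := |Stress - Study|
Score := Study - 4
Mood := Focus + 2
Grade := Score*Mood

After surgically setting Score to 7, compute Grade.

Under do(Score=7), the mechanism Score := Study - 4 is discarded; Score is fixed at 7.
Stress = 7 if Study >= 5 else -3  [with Study=6]  = 7
Focus = |Stress - Study|  [with Stress=7, Study=6]  = 1
Mood = Focus + 2  [with Focus=1]  = 3
Grade = Score*Mood  [with Score=7, Mood=3]  = 21

21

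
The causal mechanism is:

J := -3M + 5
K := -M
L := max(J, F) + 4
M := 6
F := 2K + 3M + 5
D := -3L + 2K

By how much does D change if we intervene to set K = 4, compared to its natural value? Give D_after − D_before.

-40

Under do(K=4), the mechanism K := -M is discarded; K is fixed at 4.
J = -3M + 5  [with M=6]  = -13
F = 2K + 3M + 5  [with K=4, M=6]  = 31
L = max(J, F) + 4  [with J=-13, F=31]  = 35
D = -3L + 2K  [with L=35, K=4]  = -97
Without intervention: K = -M  [with M=6]  = -6; J = -3M + 5  [with M=6]  = -13; F = 2K + 3M + 5  [with K=-6, M=6]  = 11; L = max(J, F) + 4  [with J=-13, F=11]  = 15; D = -3L + 2K  [with L=15, K=-6]  = -57.
Change = -97 − (-57) = -40.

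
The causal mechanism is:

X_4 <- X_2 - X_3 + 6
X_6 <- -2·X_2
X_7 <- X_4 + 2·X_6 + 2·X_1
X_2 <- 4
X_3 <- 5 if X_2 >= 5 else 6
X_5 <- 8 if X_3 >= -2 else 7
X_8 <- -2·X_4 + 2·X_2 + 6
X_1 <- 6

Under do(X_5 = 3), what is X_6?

The intervention breaks the incoming arrows to X_5: X_5 <- 8 if X_3 >= -2 else 7 no longer applies, and X_5 = 3.
Since X_6 is not a descendant of the intervened variable, it is unaffected.
X_6 = -2·X_2  [with X_2=4]  = -8

-8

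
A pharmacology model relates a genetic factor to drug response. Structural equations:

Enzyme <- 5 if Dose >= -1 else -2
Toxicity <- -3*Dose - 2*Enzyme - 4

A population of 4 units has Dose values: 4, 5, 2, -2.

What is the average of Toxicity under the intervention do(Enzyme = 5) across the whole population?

Under do(Enzyme=5), Enzyme's equation is replaced by Enzyme=5 for every unit. Per-unit Toxicity: -26, -29, -20, -8. Mean = -20.75.

-20.75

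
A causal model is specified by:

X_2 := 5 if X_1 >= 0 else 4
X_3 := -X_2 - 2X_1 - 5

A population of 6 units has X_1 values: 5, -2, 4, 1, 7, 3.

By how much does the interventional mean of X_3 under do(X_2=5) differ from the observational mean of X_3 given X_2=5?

2

The intervention sets X_2=5 in all 6 units regardless of X_1. Recomputing X_3 per unit gives -20, -6, -18, -12, -24, -16; average -16.
Conditioning on X_2=5 selects the 5 unit(s) with X_1 ∈ {5, 4, 1, 7, 3}. Their X_3 values: -20, -18, -12, -24, -16. Mean = -18.
Difference = -16 − (-18) = 2.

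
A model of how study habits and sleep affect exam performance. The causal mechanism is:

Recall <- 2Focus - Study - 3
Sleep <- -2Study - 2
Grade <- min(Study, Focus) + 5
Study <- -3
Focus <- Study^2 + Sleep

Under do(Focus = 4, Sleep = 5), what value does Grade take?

2

Setting Focus = 4, Sleep = 5 by intervention discards those variables' equations.
Grade = min(Study, Focus) + 5  [with Study=-3, Focus=4]  = 2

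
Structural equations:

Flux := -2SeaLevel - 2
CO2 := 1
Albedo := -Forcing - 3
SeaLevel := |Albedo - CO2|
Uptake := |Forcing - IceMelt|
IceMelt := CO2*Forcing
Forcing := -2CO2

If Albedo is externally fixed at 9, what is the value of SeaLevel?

8

Intervening sets Albedo = 9 and removes its equation (Albedo := -Forcing - 3).
SeaLevel = |Albedo - CO2|  [with Albedo=9, CO2=1]  = 8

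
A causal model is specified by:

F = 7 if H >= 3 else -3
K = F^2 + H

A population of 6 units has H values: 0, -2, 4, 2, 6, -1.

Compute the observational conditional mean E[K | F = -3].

8.75

Conditioning on F=-3 selects the 4 unit(s) with H ∈ {0, -2, 2, -1}. Their K values: 9, 7, 11, 8. Mean = 8.75.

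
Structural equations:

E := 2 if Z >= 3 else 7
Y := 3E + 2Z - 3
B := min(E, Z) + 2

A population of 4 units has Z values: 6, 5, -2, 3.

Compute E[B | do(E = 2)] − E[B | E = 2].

-1

Under do(E=2), E's equation is replaced by E=2 for every unit. Per-unit B: 4, 4, 0, 4. Mean = 3.
Conditioning on E=2 selects the 3 unit(s) with Z ∈ {6, 5, 3}. Their B values: 4, 4, 4. Mean = 4.
Difference = 3 − 4 = -1.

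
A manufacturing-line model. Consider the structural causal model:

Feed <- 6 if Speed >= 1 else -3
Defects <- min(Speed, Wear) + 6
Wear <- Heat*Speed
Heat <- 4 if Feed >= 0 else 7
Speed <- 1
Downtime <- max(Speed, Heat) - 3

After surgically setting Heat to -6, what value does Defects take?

do(Heat=-6) replaces the equation Heat <- 4 if Feed >= 0 else 7 with the constant Heat = -6.
Wear = Heat*Speed  [with Heat=-6, Speed=1]  = -6
Defects = min(Speed, Wear) + 6  [with Speed=1, Wear=-6]  = 0

0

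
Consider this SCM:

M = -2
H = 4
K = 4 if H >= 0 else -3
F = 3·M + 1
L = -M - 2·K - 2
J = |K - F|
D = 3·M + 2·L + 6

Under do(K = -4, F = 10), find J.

Setting K = -4, F = 10 by intervention discards those variables' equations.
J = |K - F|  [with K=-4, F=10]  = 14

14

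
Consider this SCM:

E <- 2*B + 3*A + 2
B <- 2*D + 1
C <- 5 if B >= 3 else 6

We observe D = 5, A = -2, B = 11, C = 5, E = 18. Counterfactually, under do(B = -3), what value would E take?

-10

do(B=-3) replaces the equation B <- 2*D + 1 with the constant B = -3.
E = 2*B + 3*A + 2  [with B=-3, A=-2]  = -10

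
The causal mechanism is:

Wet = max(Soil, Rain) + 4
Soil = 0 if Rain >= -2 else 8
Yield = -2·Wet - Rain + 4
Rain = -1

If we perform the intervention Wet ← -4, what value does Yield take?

13

The intervention breaks the incoming arrows to Wet: Wet = max(Soil, Rain) + 4 no longer applies, and Wet = -4.
Yield = -2·Wet - Rain + 4  [with Wet=-4, Rain=-1]  = 13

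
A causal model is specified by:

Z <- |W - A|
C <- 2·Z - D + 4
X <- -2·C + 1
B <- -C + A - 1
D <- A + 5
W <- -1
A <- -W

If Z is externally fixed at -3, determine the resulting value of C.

do(Z=-3) replaces the equation Z <- |W - A| with the constant Z = -3.
A = -W  [with W=-1]  = 1
D = A + 5  [with A=1]  = 6
C = 2·Z - D + 4  [with Z=-3, D=6]  = -8

-8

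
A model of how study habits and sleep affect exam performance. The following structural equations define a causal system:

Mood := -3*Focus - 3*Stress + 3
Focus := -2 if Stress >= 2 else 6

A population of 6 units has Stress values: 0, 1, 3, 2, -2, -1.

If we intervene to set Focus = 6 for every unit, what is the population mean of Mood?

The intervention sets Focus=6 in all 6 units regardless of Stress. Recomputing Mood per unit gives -15, -18, -24, -21, -9, -12; average -16.5.

-16.5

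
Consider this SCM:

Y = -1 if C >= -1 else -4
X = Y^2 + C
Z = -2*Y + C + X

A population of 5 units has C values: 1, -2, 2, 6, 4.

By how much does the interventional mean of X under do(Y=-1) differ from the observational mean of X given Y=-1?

-1.05

Under do(Y=-1), Y's equation is replaced by Y=-1 for every unit. Per-unit X: 2, -1, 3, 7, 5. Mean = 3.2.
E[X|Y=-1] averages over only the 4 units with Y=-1 (C = 1, 2, 6, 4): X = 2, 3, 7, 5, mean 4.25.
Difference = 3.2 − 4.25 = -1.05.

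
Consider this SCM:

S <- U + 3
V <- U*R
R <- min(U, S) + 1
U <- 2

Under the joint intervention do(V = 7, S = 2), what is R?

Setting V = 7, S = 2 by intervention discards those variables' equations.
R = min(U, S) + 1  [with U=2, S=2]  = 3

3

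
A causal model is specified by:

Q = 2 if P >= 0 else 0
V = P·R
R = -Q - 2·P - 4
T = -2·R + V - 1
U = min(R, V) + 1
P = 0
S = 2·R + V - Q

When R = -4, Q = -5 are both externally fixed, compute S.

Setting R = -4, Q = -5 by intervention discards those variables' equations.
V = P·R  [with P=0, R=-4]  = 0
S = 2·R + V - Q  [with R=-4, V=0, Q=-5]  = -3

-3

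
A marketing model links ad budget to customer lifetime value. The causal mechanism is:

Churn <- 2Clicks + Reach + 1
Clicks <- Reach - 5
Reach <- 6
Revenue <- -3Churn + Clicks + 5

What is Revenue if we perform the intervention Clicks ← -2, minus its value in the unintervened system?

15

Under do(Clicks=-2), the mechanism Clicks <- Reach - 5 is discarded; Clicks is fixed at -2.
Churn = 2Clicks + Reach + 1  [with Clicks=-2, Reach=6]  = 3
Revenue = -3Churn + Clicks + 5  [with Churn=3, Clicks=-2]  = -6
Without intervention: Clicks = Reach - 5  [with Reach=6]  = 1; Churn = 2Clicks + Reach + 1  [with Clicks=1, Reach=6]  = 9; Revenue = -3Churn + Clicks + 5  [with Churn=9, Clicks=1]  = -21.
Change = -6 − (-21) = 15.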